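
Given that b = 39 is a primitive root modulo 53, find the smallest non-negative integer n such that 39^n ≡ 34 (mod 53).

Baby-step giant-step with m = ceil(sqrt(52)) = 8.
Baby table (39^j mod 53 for j=0..7):
  0:1  1:39  2:37  3:12  4:44  5:20  6:38  7:51
Giant step factor: 39^(-8) ≡ 36 (mod 53).
Scan 34·36^i mod 53 for i = 0, 1, …:
  i=0: 34   i=1: 5   i=2: 21   i=3: 14
  i=4: 27   i=5: 18   i=6: 12
Match at i=6, j=3: n = 6·8 + 3 = 51.

51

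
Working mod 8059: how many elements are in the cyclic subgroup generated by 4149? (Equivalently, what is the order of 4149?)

The order of 4149 must divide p − 1 = 8058 = 2 · 3 · 17 · 79.
Divisors: 1, 2, 3, 6, 17, 34, 51, 79, 102, 158, 237, 474, 1343, 2686, 4029, 8058.
Check each in increasing order: 4149^1 ≡ 4149;  4149^2 ≡ 177;  4149^3 ≡ 1004;  4149^6 ≡ 641;  4149^17 ≡ 3933;  4149^34 ≡ 3268;  4149^51 ≡ 6998;  4149^79 ≡ 965;  4149^102 ≡ 5520;  4149^158 ≡ 4440;  4149^237 ≡ 5271;  4149^474 ≡ 4068;  4149^1343 ≡ 2766;  4149^2686 ≡ 2765;  4149^4029 ≡ 8058;  4149^8058 ≡ 1.
Smallest exponent giving 1 is 8058.

8058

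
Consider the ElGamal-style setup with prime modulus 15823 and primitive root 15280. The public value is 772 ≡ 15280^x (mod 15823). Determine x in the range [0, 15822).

9606

Baby-step giant-step with m = ceil(sqrt(15822)) = 126.
Baby table (15280^j mod 15823 for j=0..125):
  0:1  1:15280  2:10035  3:9930  4:3653  5:10119  6:11787  7:7974
  8:5620  9:2179  10:3528  11:14702  12:7429  13:918  14:7862  15:3144
  16:1692  17:14801  18:1141  19:13357  20:9906  21:862  22:6624  23:10812
  24:15240  25:109  26:4105  27:2028  28:6406  29:2602  30:11184  31:3120
  32:14724  33:11306  34:166  35:4800  36:4395  37:2788  38:5124  39:2516
  40:10413  41:10375  42:15186  43:13608  44:197  45:3790  46:14843  47:9981
  48:7606  49:15568  50:11881  51:4401  52:15353  53:2042  54:14627  55:685
  56:7797  57:6793  58:13983  59:2271  60:1041  61:4365  62:3255  63:4711
  64:5253  65:11584  66:7442  67:9682  68:11733  69:5650  70:1712  71:3941
  72:11965  73:6258  74:3851  75:13366  76:5019  77:12062  78:1056  79:12043
  80:11373  81:11254  82:12579  83:5139  84:10194  85:2708  86:1095  87:6689
  88:7163  89:2949  90:12639  91:4205  92:11020  93:13057  94:14576  95:12555
  96:2348  97:6699  98:1733  99:8361  100:1178  101:9089  102:1449  103:4343
  104:15201  105:5463  106:8315  107:10333  108:6346  109:3536  110:10358  111:8594
  112:1243  113:5440  114:4981  115:1050  116:15301  117:14455  118:14966  119:6484
  120:7717  121:2764  122:2333  123:14844  124:9438  125:1818
Giant step factor: 15280^(-126) ≡ 7667 (mod 15823).
Scan 772·7667^i mod 15823 for i = 0, 1, …:
  i=0: 772   i=1: 1122   i=2: 10485   i=3: 7655
  i=4: 3378   i=5: 12698   i=6: 12470   i=7: 4924
  i=8: 14453   i=9: 2682     …   i=75: 7526
  i=76: 11184
Match at i=76, j=30: x = 76·126 + 30 = 9606.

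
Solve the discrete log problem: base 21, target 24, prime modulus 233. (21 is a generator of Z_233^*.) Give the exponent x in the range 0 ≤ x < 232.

Baby-step giant-step with m = ceil(sqrt(232)) = 16.
Baby table (21^j mod 233 for j=0..15):
  0:1  1:21  2:208  3:174  4:159  5:77  6:219  7:172
  8:117  9:127  10:104  11:87  12:196  13:155  14:226  15:86
Giant step factor: 21^(-16) ≡ 4 (mod 233).
Scan 24·4^i mod 233 for i = 0, 1, …:
  i=0: 24   i=1: 96   i=2: 151   i=3: 138
  i=4: 86
Match at i=4, j=15: x = 4·16 + 15 = 79.

79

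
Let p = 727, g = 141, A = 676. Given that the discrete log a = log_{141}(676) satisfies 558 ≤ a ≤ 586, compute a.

560

Compute 141^558 mod 727 = 95, then multiply by 141 repeatedly:
  141^558=95  141^559=309  141^560=676
Found 676 at exponent 560.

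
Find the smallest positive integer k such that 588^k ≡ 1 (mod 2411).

The order of 588 must divide p − 1 = 2410 = 2 · 5 · 241.
Divisors: 1, 2, 5, 10, 241, 482, 1205, 2410.
Check each in increasing order: 588^1 ≡ 588;  588^2 ≡ 971;  588^5 ≡ 346;  588^10 ≡ 1577;  588^241 ≡ 1.
Smallest exponent giving 1 is 241.

241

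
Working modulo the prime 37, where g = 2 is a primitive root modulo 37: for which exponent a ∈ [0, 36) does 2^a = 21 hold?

22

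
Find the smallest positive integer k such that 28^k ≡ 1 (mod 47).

23

The order of 28 must divide p − 1 = 46 = 2 · 23.
Divisors: 1, 2, 23, 46.
Check each in increasing order: 28^1 ≡ 28;  28^2 ≡ 32;  28^23 ≡ 1.
Smallest exponent giving 1 is 23.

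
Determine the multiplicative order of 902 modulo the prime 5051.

The order of 902 must divide p − 1 = 5050 = 2 · 5^2 · 101.
Divisors: 1, 2, 5, 10, 25, 50, 101, 202, 505, 1010, 2525, 5050.
Check each in increasing order: 902^1 ≡ 902;  902^2 ≡ 393;  902^5 ≡ 1367;  902^10 ≡ 4870;  902^25 ≡ 2121;  902^50 ≡ 3251;  902^101 ≡ 1706;  902^202 ≡ 1060;  902^505 ≡ 2049;  902^1010 ≡ 1020;  902^2525 ≡ 5050;  902^5050 ≡ 1.
Smallest exponent giving 1 is 5050.

5050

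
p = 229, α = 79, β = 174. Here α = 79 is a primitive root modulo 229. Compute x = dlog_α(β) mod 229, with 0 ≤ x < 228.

Successive powers of 79 modulo 229:
  79^0=1  79^1=79  79^2=58  79^3=2  79^4=158  79^5=116
  79^6=4  79^7=87  79^8=3  79^9=8  79^10=174
So 79^10 ≡ 174 (mod 229), giving x = 10.

10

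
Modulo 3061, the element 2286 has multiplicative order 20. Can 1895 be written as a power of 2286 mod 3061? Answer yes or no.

⟨2286⟩ has order 20; its elements mod 3061 are {1, 472, 485, 501, 628, 655, 669, 775, 1166, 1520, 1541, 1895, 2286, 2392, 2406, 2433, 2560, 2576, 2589, 3060}.
1895 is in this set.

yes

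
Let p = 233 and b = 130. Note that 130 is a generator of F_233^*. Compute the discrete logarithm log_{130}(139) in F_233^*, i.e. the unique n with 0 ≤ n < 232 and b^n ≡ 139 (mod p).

Baby-step giant-step with m = ceil(sqrt(232)) = 16.
Baby table (130^j mod 233 for j=0..15):
  0:1  1:130  2:124  3:43  4:231  5:206  6:218  7:147
  8:4  9:54  10:30  11:172  12:225  13:125  14:173  15:122
Giant step factor: 130^(-16) ≡ 102 (mod 233).
Scan 139·102^i mod 233 for i = 0, 1, …:
  i=0: 139   i=1: 198   i=2: 158   i=3: 39
  i=4: 17   i=5: 103   i=6: 21   i=7: 45
  i=8: 163   i=9: 83   i=10: 78   i=11: 34
  i=12: 206
Match at i=12, j=5: n = 12·16 + 5 = 197.

197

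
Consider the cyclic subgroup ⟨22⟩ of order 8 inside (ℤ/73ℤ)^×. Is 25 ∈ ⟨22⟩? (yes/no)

25 ∈ ⟨22⟩ iff 25^8 ≡ 1 (mod 73), since |⟨22⟩| = 8.
25^8 mod 73 = 4.
Since 4 ≠ 1, 25 does not lie in the subgroup.

no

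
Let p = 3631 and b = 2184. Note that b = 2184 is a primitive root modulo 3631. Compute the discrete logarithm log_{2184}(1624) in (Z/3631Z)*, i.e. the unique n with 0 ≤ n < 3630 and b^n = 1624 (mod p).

3470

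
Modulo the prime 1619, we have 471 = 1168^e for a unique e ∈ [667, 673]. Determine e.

Compute 1168^667 mod 1619 = 1180, then multiply by 1168 repeatedly:
  1168^667=1180  1168^668=471
Found 471 at exponent 668.

668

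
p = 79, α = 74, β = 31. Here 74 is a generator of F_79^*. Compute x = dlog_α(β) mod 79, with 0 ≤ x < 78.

Baby-step giant-step with m = ceil(sqrt(78)) = 9.
Baby table (74^j mod 79 for j=0..8):
  0:1  1:74  2:25  3:33  4:72  5:35  6:62  7:6
  8:49
Giant step factor: 74^(-9) ≡ 69 (mod 79).
Scan 31·69^i mod 79 for i = 0, 1, …:
  i=0: 31   i=1: 6
Match at i=1, j=7: x = 1·9 + 7 = 16.

16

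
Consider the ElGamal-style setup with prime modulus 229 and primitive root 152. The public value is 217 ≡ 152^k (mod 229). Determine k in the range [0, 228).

20

Baby-step giant-step with m = ceil(sqrt(228)) = 16.
Baby table (152^j mod 229 for j=0..15):
  0:1  1:152  2:204  3:93  4:167  5:194  6:176  7:188
  8:180  9:109  10:80  11:23  12:61  13:112  14:78  15:177
Giant step factor: 152^(-16) ≡ 196 (mod 229).
Scan 217·196^i mod 229 for i = 0, 1, …:
  i=0: 217   i=1: 167
Match at i=1, j=4: k = 1·16 + 4 = 20.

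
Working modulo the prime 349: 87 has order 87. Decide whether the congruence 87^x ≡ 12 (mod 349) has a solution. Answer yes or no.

yes

12 ∈ ⟨87⟩ iff 12^87 ≡ 1 (mod 349), since |⟨87⟩| = 87.
12^87 mod 349 = 1.
Since 1 = 1, 12 lies in the subgroup.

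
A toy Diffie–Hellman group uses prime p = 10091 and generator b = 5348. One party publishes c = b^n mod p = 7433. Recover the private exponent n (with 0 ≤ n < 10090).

Baby-step giant-step with m = ceil(sqrt(10090)) = 101.
Baby table (5348^j mod 10091 for j=0..100):
  0:1  1:5348  2:3210  3:2289  4:1189  5:1442  6:2292  7:7142
  8:981  9:9159  10:618  11:5307  12:5944  13:1862  14:8250  15:3148
  16:3716  17:3989  18:798  19:9302  20:8557  21:151  22:268  23:342
  24:2545  25:7992  26:5831  27:2998  28:8796  29:6857  30:542  31:2499
  32:4168  33:9536  34:8705  35:4557  36:1071  37:6111  38:6970  39:9497
  40:1953  41:459  42:2619  43:104  44:1187  45:837  46:5963  47:2564
  48:8694  49:6275  50:6125  51:1114  52:3982  53:3726  54:7014  55:2625
  56:1919  57:265  58:4480  59:3006  60:1125  61:2264  62:8763  63:1920
  64:5613  65:7690  66:5295  67:2314  68:3706  69:964  70:9062  71:6594
  72:6758  73:5913  74:7621  75:9650  76:2826  77:7221  78:9742  79:383
  80:9902  81:8419  82:8861  83:1292  84:7372  85:10010  86:725  87:2356
  88:6320  89:4601  90:4290  91:6077  92:6776  93:1267  94:4855  95:397
  96:4046  97:2904  98:543  99:7847  100:7378
Giant step factor: 5348^(-101) ≡ 1612 (mod 10091).
Scan 7433·1612^i mod 10091 for i = 0, 1, …:
  i=0: 7433   i=1: 3979   i=2: 6363   i=3: 4700
  i=4: 8150   i=5: 9409   i=6: 535   i=7: 4685
  i=8: 4152   i=9: 2691     …   i=78: 5018
  i=79: 6125
Match at i=79, j=50: n = 79·101 + 50 = 8029.

8029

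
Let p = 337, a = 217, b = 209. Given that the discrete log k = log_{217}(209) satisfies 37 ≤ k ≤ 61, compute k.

56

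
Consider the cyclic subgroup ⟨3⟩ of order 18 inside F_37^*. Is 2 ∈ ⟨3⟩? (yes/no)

no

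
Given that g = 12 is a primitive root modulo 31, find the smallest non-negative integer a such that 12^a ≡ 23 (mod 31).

3

Successive powers of 12 modulo 31:
  12^0=1  12^1=12  12^2=20  12^3=23
So 12^3 ≡ 23 (mod 31), giving a = 3.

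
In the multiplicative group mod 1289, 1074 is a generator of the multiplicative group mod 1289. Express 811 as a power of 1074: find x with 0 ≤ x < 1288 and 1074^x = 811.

619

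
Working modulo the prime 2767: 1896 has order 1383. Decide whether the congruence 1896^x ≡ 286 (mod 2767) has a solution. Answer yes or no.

no

286 ∈ ⟨1896⟩ iff 286^1383 ≡ 1 (mod 2767), since |⟨1896⟩| = 1383.
286^1383 mod 2767 = 2766.
Since 2766 ≠ 1, 286 does not lie in the subgroup.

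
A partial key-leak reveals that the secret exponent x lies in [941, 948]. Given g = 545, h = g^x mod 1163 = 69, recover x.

945

Compute 545^941 mod 1163 = 369, then multiply by 545 repeatedly:
  545^941=369  545^942=1069  545^943=1105  545^944=954  545^945=69
Found 69 at exponent 945.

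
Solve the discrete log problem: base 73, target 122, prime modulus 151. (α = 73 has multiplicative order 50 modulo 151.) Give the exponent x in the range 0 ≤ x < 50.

Baby-step giant-step with m = ceil(sqrt(50)) = 8.
Baby table (73^j mod 151 for j=0..7):
  0:1  1:73  2:44  3:41  4:124  5:143  6:20  7:101
Giant step factor: 73^(-8) ≡ 29 (mod 151).
Scan 122·29^i mod 151 for i = 0, 1, …:
  i=0: 122   i=1: 65   i=2: 73
Match at i=2, j=1: x = 2·8 + 1 = 17.

17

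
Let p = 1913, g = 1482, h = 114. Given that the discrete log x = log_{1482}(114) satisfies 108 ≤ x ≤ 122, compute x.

122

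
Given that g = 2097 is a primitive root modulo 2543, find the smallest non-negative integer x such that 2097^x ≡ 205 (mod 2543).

Baby-step giant-step with m = ceil(sqrt(2542)) = 51.
Baby table (2097^j mod 2543 for j=0..50):
  0:1  1:2097  2:562  3:1105  4:512  5:518  6:385  7:1214
  8:215  9:744  10:1309  11:1076  12:731  13:2021  14:1399  15:1624
  16:451  17:2294  18:1705  19:2470  20:2042  21:2205  22:711  23:769
  24:331  25:2411  26:383  27:2106  28:1634  29:1077  30:285  31:40
  32:2504  33:2136  34:969  35:136  36:376  37:142  38:243  39:971
  40:1787  41:1500  42:2352  43:1267  44:2007  45:14  46:1385  47:239
  48:212  49:2082  50:2166
Giant step factor: 2097^(-51) ≡ 2016 (mod 2543).
Scan 205·2016^i mod 2543 for i = 0, 1, …:
  i=0: 205   i=1: 1314   i=2: 1761   i=3: 148
  i=4: 837   i=5: 1383   i=6: 1000   i=7: 1944
  i=8: 341   i=9: 846     …   i=40: 304
  i=41: 1
Match at i=41, j=0: x = 41·51 + 0 = 2091.

2091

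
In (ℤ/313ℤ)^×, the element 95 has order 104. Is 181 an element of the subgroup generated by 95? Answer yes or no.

181 ∈ ⟨95⟩ iff 181^104 ≡ 1 (mod 313), since |⟨95⟩| = 104.
181^104 mod 313 = 98.
Since 98 ≠ 1, 181 does not lie in the subgroup.

no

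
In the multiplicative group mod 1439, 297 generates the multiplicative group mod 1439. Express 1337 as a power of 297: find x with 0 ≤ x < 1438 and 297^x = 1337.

Baby-step giant-step with m = ceil(sqrt(1438)) = 38.
Baby table (297^j mod 1439 for j=0..37):
  0:1  1:297  2:430  3:1078  4:708  5:182  6:811  7:554
  8:492  9:785  10:27  11:824  12:98  13:326  14:409  15:597
  16:312  17:568  18:333  19:1049  20:729  21:663  22:1207  23:168
  24:970  25:290  26:1229  27:946  28:357  29:982  30:976  31:633
  32:931  33:219  34:288  35:635  36:86  37:1079
Giant step factor: 297^(-38) ≡ 1376 (mod 1439).
Scan 1337·1376^i mod 1439 for i = 0, 1, …:
  i=0: 1337   i=1: 670   i=2: 960   i=3: 1397
  i=4: 1207
Match at i=4, j=22: x = 4·38 + 22 = 174.

174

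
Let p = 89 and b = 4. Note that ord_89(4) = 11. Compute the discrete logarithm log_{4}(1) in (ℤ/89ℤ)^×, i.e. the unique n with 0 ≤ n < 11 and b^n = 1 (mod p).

0

Successive powers of 4 modulo 89:
  4^0=1
So 4^0 ≡ 1 (mod 89), giving n = 0.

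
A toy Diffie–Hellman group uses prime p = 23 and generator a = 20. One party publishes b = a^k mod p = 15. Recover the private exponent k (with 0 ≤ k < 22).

21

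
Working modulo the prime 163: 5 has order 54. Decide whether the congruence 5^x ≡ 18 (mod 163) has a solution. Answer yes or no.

no

18 ∈ ⟨5⟩ iff 18^54 ≡ 1 (mod 163), since |⟨5⟩| = 54.
18^54 mod 163 = 58.
Since 58 ≠ 1, 18 does not lie in the subgroup.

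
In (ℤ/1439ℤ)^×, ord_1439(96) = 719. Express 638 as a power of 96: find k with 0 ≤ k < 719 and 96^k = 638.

Baby-step giant-step with m = ceil(sqrt(719)) = 27.
Baby table (96^j mod 1439 for j=0..26):
  0:1  1:96  2:582  3:1190  4:559  5:421  6:124  7:392
  8:218  9:782  10:244  11:400  12:986  13:1121  14:1130  15:555
  16:37  17:674  18:1388  19:860  20:537  21:1187  22:271  23:114
  24:871  25:154  26:394
Giant step factor: 96^(-27) ≡ 179 (mod 1439).
Scan 638·179^i mod 1439 for i = 0, 1, …:
  i=0: 638   i=1: 521   i=2: 1163   i=3: 961
  i=4: 778   i=5: 1118   i=6: 101   i=7: 811
  i=8: 1269   i=9: 1228     …   i=25: 79
  i=26: 1190
Match at i=26, j=3: k = 26·27 + 3 = 705.

705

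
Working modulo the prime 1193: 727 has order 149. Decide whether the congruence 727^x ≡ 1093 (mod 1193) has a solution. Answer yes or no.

no

1093 ∈ ⟨727⟩ iff 1093^149 ≡ 1 (mod 1193), since |⟨727⟩| = 149.
1093^149 mod 1193 = 186.
Since 186 ≠ 1, 1093 does not lie in the subgroup.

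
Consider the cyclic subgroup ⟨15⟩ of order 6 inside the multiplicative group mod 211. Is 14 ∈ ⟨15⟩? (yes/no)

14 ∈ ⟨15⟩ iff 14^6 ≡ 1 (mod 211), since |⟨15⟩| = 6.
14^6 mod 211 = 1.
Since 1 = 1, 14 lies in the subgroup.

yes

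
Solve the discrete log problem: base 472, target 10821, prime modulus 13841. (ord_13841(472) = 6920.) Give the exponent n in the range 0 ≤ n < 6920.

Baby-step giant-step with m = ceil(sqrt(6920)) = 84.
Baby table (472^j mod 13841 for j=0..83):
  0:1  1:472  2:1328  3:3971  4:5777  5:67  6:3942  7:5930
  8:3078  9:13352  10:4489  11:1135  12:9762  13:12452  14:8760  15:10102
  16:6840  17:3527  18:3824  19:5598  20:12466  21:1527  22:1012  23:7070
  24:1359  25:4762  26:5422  27:12440  28:3096  29:8007  30:711  31:3408
  32:3020  33:13658  34:10511  35:6114  36:6880  37:8566  38:1580  39:12187
  40:8249  41:4207  42:6441  43:8973  44:13751  45:12884  46:5049  47:2476
  48:6028  49:7811  50:5086  51:6099  52:13641  53:2487  54:11220  55:8578
  56:7244  57:441  58:537  59:4326  60:7245  61:913  62:1865  63:8297
  64:13022  65:980  66:5807  67:386  68:2259  69:491  70:10296  71:1521
  72:12021  73:12943  74:5215  75:11623  76:5020  77:2629  78:9039  79:3380
  80:3645  81:4156  82:10051  83:10450
Giant step factor: 472^(-84) ≡ 3936 (mod 13841).
Scan 10821·3936^i mod 13841 for i = 0, 1, …:
  i=0: 10821   i=1: 2699   i=2: 7217   i=3: 4380
  i=4: 7635   i=5: 2549   i=6: 11980   i=7: 10834
  i=8: 12344   i=9: 4074     …   i=40: 4573
  i=41: 6028
Match at i=41, j=48: n = 41·84 + 48 = 3492.

3492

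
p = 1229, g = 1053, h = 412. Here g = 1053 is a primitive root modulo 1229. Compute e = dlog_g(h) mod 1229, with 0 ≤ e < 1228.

Baby-step giant-step with m = ceil(sqrt(1228)) = 36.
Baby table (1053^j mod 1229 for j=0..35):
  0:1  1:1053  2:251  3:68  4:322  5:1091  6:937  7:1003
  8:448  9:1037  10:609  11:968  12:463  13:855  14:687  15:759
  16:377  17:14  18:1223  19:1056  20:952  21:821  22:526  23:828
  24:523  25:127  26:999  27:1152  28:33  29:337  30:909  31:1015
  32:794  33:362  34:196  35:1145
Giant step factor: 1053^(-36) ≡ 239 (mod 1229).
Scan 412·239^i mod 1229 for i = 0, 1, …:
  i=0: 412   i=1: 148   i=2: 960   i=3: 846
  i=4: 638   i=5: 86   i=6: 890   i=7: 93
  i=8: 105   i=9: 515     …   i=16: 1038
  i=17: 1053
Match at i=17, j=1: e = 17·36 + 1 = 613.

613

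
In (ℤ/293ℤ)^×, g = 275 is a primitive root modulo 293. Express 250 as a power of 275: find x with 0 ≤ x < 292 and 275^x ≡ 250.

Baby-step giant-step with m = ceil(sqrt(292)) = 18.
Baby table (275^j mod 293 for j=0..17):
  0:1  1:275  2:31  3:28  4:82  5:282  6:198  7:245
  8:278  9:270  10:121  11:166  12:235  13:165  14:253  15:134
  16:225  17:52
Giant step factor: 275^(-18) ≡ 257 (mod 293).
Scan 250·257^i mod 293 for i = 0, 1, …:
  i=0: 250   i=1: 83   i=2: 235
Match at i=2, j=12: x = 2·18 + 12 = 48.

48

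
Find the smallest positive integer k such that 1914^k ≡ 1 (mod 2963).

The order of 1914 must divide p − 1 = 2962 = 2 · 1481.
Divisors: 1, 2, 1481, 2962.
Check each in increasing order: 1914^1 ≡ 1914;  1914^2 ≡ 1128;  1914^1481 ≡ 1.
Smallest exponent giving 1 is 1481.

1481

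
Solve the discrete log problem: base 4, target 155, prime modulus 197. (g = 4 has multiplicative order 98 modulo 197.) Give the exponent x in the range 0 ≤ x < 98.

Successive powers of 4 modulo 197:
  4^0=1  4^1=4  4^2=16  4^3=64  4^4=59  4^5=39
  4^6=156  4^7=33  4^8=132  4^9=134  4^10=142  4^11=174
  4^12=105  4^13=26  4^14=104  4^15=22  4^16=88  4^17=155
So 4^17 ≡ 155 (mod 197), giving x = 17.

17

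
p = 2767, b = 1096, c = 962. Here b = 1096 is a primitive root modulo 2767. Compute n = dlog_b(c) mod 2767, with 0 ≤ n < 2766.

Baby-step giant-step with m = ceil(sqrt(2766)) = 53.
Baby table (1096^j mod 2767 for j=0..52):
  0:1  1:1096  2:338  3:2437  4:797  5:1907  6:987  7:2622
  8:1566  9:796  10:811  11:649  12:185  13:769  14:1656  15:2591
  16:794  17:1386  18:2740  19:845  20:1942  21:609  22:617  23:1084
  24:1021  25:1148  26:1990  27:644  28:239  29:1846  30:539  31:1373
  32:2327  33:1985  34:698  35:1316  36:729  37:2088  38:139  39:159
  40:2710  41:1169  42:103  43:2208  44:1610  45:1981  46:1848  47:2731
  48:2049  49:1667  50:812  51:1745  52:523
Giant step factor: 1096^(-53) ≡ 208 (mod 2767).
Scan 962·208^i mod 2767 for i = 0, 1, …:
  i=0: 962   i=1: 872   i=2: 1521   i=3: 930
  i=4: 2517   i=5: 573   i=6: 203   i=7: 719
  i=8: 134   i=9: 202     …   i=13: 2703
  i=14: 523
Match at i=14, j=52: n = 14·53 + 52 = 794.

794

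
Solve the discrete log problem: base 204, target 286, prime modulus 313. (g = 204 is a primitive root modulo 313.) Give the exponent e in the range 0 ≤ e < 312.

108

Baby-step giant-step with m = ceil(sqrt(312)) = 18.
Baby table (204^j mod 313 for j=0..17):
  0:1  1:204  2:300  3:165  4:169  5:46  6:307  7:28
  8:78  9:262  10:238  11:37  12:36  13:145  14:158  15:306
  16:137  17:91
Giant step factor: 204^(-18) ≡ 71 (mod 313).
Scan 286·71^i mod 313 for i = 0, 1, …:
  i=0: 286   i=1: 274   i=2: 48   i=3: 278
  i=4: 19   i=5: 97   i=6: 1
Match at i=6, j=0: e = 6·18 + 0 = 108.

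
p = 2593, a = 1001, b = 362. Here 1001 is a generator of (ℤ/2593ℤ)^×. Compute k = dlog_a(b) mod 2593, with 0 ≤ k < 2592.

566

Baby-step giant-step with m = ceil(sqrt(2592)) = 51.
Baby table (1001^j mod 2593 for j=0..50):
  0:1  1:1001  2:1103  3:2078  4:492  5:2415  6:739  7:734
  8:915  9:586  10:568  11:701  12:1591  13:489  14:2005  15:23
  16:2279  17:2032  18:1120  19:944  20:1092  21:1439  22:1324  23:301
  24:513  25:99  26:565  27:291  28:875  29:2034  30:529  31:557
  32:62  33:2423  34:968  35:1779  36:1981  37:1929  38:1737  39:1427
  40:2277  41:30  42:1507  43:1974  44:108  45:1795  46:2439  47:1426
  48:1276  49:1520  50:2022
Giant step factor: 1001^(-51) ≡ 1300 (mod 2593).
Scan 362·1300^i mod 2593 for i = 0, 1, …:
  i=0: 362   i=1: 1267   i=2: 545   i=3: 611
  i=4: 842   i=5: 354   i=6: 1239   i=7: 447
  i=8: 268   i=9: 938   i=10: 690   i=11: 2415
Match at i=11, j=5: k = 11·51 + 5 = 566.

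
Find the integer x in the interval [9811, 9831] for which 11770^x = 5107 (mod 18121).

9817

Compute 11770^9811 mod 18121 = 7421, then multiply by 11770 repeatedly:
  11770^9811=7421  11770^9812=1950  11770^9813=10314  11770^9814=3201  11770^9815=2211
  11770^9816=1714  11770^9817=5107
Found 5107 at exponent 9817.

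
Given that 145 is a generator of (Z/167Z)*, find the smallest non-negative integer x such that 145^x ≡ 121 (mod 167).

118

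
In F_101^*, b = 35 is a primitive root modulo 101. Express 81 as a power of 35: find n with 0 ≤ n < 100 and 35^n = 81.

Baby-step giant-step with m = ceil(sqrt(100)) = 10.
Baby table (35^j mod 101 for j=0..9):
  0:1  1:35  2:13  3:51  4:68  5:57  6:76  7:34
  8:79  9:38
Giant step factor: 35^(-10) ≡ 6 (mod 101).
Scan 81·6^i mod 101 for i = 0, 1, …:
  i=0: 81   i=1: 82   i=2: 88   i=3: 23
  i=4: 37   i=5: 20   i=6: 19   i=7: 13
Match at i=7, j=2: n = 7·10 + 2 = 72.

72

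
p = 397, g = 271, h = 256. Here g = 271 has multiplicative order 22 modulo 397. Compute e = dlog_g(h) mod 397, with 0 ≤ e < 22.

8

Successive powers of 271 modulo 397:
  271^0=1  271^1=271  271^2=393  271^3=107  271^4=16  271^5=366
  271^6=333  271^7=124  271^8=256
So 271^8 ≡ 256 (mod 397), giving e = 8.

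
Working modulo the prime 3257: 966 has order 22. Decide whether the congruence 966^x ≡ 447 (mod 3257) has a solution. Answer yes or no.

yes

⟨966⟩ has order 22; its elements mod 3257 are {1, 164, 447, 840, 925, 966, 1132, 1169, 1379, 1423, 1603, 1654, 1834, 1878, 2088, 2125, 2291, 2332, 2417, 2810, 3093, 3256}.
447 is in this set.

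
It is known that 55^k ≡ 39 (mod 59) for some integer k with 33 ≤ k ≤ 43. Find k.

33

Compute 55^33 mod 59 = 39, then multiply by 55 repeatedly:
  55^33=39
Found 39 at exponent 33.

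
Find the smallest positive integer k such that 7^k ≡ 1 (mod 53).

The order of 7 must divide p − 1 = 52 = 2^2 · 13.
Divisors: 1, 2, 4, 13, 26, 52.
Check each in increasing order: 7^1 ≡ 7;  7^2 ≡ 49;  7^4 ≡ 16;  7^13 ≡ 52;  7^26 ≡ 1.
Smallest exponent giving 1 is 26.

26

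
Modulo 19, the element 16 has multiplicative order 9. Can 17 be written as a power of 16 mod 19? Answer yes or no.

17 ∈ ⟨16⟩ iff 17^9 ≡ 1 (mod 19), since |⟨16⟩| = 9.
17^9 mod 19 = 1.
Since 1 = 1, 17 lies in the subgroup.

yes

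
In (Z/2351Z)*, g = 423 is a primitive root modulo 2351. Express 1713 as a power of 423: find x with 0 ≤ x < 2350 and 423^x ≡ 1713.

2304

Baby-step giant-step with m = ceil(sqrt(2350)) = 49.
Baby table (423^j mod 2351 for j=0..48):
  0:1  1:423  2:253  3:1224  4:532  5:1691  6:589  7:2292
  8:904  9:1530  10:665  11:1526  12:1324  13:514  14:1130  15:737
  16:1419  17:732  18:1655  19:1818  20:237  21:1509  22:1186  23:915
  24:1481  25:1097  26:884  27:123  28:307  29:556  30:88  31:1959
  32:1105  33:1917  34:2147  35:695  36:110  37:1861  38:1969  39:633
  40:2096  41:281  42:1313  43:563  44:698  45:1379  46:269  47:939
  48:2229
Giant step factor: 423^(-49) ≡ 2047 (mod 2351).
Scan 1713·2047^i mod 2351 for i = 0, 1, …:
  i=0: 1713   i=1: 1170   i=2: 1672   i=3: 1879
  i=4: 77   i=5: 102   i=6: 1906   i=7: 1273
  i=8: 923   i=9: 1528     …   i=46: 2048
  i=47: 423
Match at i=47, j=1: x = 47·49 + 1 = 2304.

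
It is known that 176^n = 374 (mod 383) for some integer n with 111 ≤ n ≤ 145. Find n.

127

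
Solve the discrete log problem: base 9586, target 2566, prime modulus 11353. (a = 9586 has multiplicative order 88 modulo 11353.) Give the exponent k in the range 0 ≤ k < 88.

68

Baby-step giant-step with m = ceil(sqrt(88)) = 10.
Baby table (9586^j mod 11353 for j=0..9):
  0:1  1:9586  2:214  3:7864  4:384  5:2652  6:2705  7:11231
  8:11220  9:7951
Giant step factor: 9586^(-10) ≡ 357 (mod 11353).
Scan 2566·357^i mod 11353 for i = 0, 1, …:
  i=0: 2566   i=1: 7822   i=2: 10969   i=3: 10501
  i=4: 2367   i=5: 4897   i=6: 11220
Match at i=6, j=8: k = 6·10 + 8 = 68.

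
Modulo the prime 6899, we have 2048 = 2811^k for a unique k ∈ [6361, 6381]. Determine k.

6361

Compute 2811^6361 mod 6899 = 2048, then multiply by 2811 repeatedly:
  2811^6361=2048
Found 2048 at exponent 6361.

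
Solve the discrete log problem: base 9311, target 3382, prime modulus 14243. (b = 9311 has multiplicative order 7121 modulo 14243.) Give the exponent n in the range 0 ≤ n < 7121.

Baby-step giant-step with m = ceil(sqrt(7121)) = 85.
Baby table (9311^j mod 14243 for j=0..84):
  0:1  1:9311  2:11823  3:14049  4:2527  5:13704  6:9150  7:8267
  8:4865  9:5275  10:5661  11:10471  12:2146  13:12720  14:5375  15:10966
  16:10602  17:11232  18:9046  19:8447  20:171  21:11208  22:13470  23:9555
  24:4827  25:7532  26:12163  27:3600  28:5821  29:4716  30:13750  31:10166
  32:10891  33:10184  34:7573  35:9353  36:4081  37:12110  38:8622  39:5894
  40:755  41:8006  42:10247  43:10203  44:13566  45:6102  46:395  47:3151
  48:12624  49:8828  50:1155  51:740  52:10771  53:3818  54:13113  55:4147
  56:14187  57:5575  58:7333  59:10864  60:918  61:1698  62:348  63:7067
  64:12420  65:3703  66:10573  67:11830  68:8011  69:14073  70:12346  71:12596
  72:4494  73:11943  74:6172  75:11230  76:4667  77:13287  78:559  79:6154
  80:305  81:5498  82:2536  83:12045  84:1613
Giant step factor: 9311^(-85) ≡ 7922 (mod 14243).
Scan 3382·7922^i mod 14243 for i = 0, 1, …:
  i=0: 3382   i=1: 1121   i=2: 7173   i=3: 9179
  i=4: 5523   i=5: 12953   i=6: 7094   i=7: 10033
  i=8: 5486   i=9: 4699     …   i=38: 4358
  i=39: 13287
Match at i=39, j=77: n = 39·85 + 77 = 3392.

3392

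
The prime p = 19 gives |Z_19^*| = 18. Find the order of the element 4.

9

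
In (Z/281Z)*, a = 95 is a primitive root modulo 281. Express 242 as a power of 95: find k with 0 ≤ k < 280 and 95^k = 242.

10

Successive powers of 95 modulo 281:
  95^0=1  95^1=95  95^2=33  95^3=44  95^4=246  95^5=47
  95^6=250  95^7=146  95^8=101  95^9=41  95^10=242
So 95^10 ≡ 242 (mod 281), giving k = 10.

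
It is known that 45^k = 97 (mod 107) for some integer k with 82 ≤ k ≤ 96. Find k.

Compute 45^82 mod 107 = 3, then multiply by 45 repeatedly:
  45^82=3  45^83=28  45^84=83  45^85=97
Found 97 at exponent 85.

85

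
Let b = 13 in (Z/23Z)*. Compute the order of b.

11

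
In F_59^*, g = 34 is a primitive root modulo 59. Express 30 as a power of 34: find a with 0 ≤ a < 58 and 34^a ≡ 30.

41

Baby-step giant-step with m = ceil(sqrt(58)) = 8.
Baby table (34^j mod 59 for j=0..7):
  0:1  1:34  2:35  3:10  4:45  5:55  6:41  7:37
Giant step factor: 34^(-8) ≡ 28 (mod 59).
Scan 30·28^i mod 59 for i = 0, 1, …:
  i=0: 30   i=1: 14   i=2: 38   i=3: 2
  i=4: 56   i=5: 34
Match at i=5, j=1: a = 5·8 + 1 = 41.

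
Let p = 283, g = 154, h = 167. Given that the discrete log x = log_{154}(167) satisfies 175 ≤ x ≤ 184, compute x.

183

Compute 154^175 mod 283 = 202, then multiply by 154 repeatedly:
  154^175=202  154^176=261  154^177=8  154^178=100  154^179=118
  154^180=60  154^181=184  154^182=36  154^183=167
Found 167 at exponent 183.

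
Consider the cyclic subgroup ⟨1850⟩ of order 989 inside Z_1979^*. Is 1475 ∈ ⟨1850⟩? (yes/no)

1475 ∈ ⟨1850⟩ iff 1475^989 ≡ 1 (mod 1979), since |⟨1850⟩| = 989.
1475^989 mod 1979 = 1.
Since 1 = 1, 1475 lies in the subgroup.

yes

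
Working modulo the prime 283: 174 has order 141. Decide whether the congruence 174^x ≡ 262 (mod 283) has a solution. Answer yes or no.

262 ∈ ⟨174⟩ iff 262^141 ≡ 1 (mod 283), since |⟨174⟩| = 141.
262^141 mod 283 = 1.
Since 1 = 1, 262 lies in the subgroup.

yes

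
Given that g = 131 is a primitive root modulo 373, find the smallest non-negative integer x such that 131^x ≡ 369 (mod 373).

Baby-step giant-step with m = ceil(sqrt(372)) = 20.
Baby table (131^j mod 373 for j=0..19):
  0:1  1:131  2:3  3:20  4:9  5:60  6:27  7:180
  8:81  9:167  10:243  11:128  12:356  13:11  14:322  15:33
  16:220  17:99  18:287  19:297
Giant step factor: 131^(-20) ≡ 253 (mod 373).
Scan 369·253^i mod 373 for i = 0, 1, …:
  i=0: 369   i=1: 107   i=2: 215   i=3: 310
  i=4: 100   i=5: 309   i=6: 220
Match at i=6, j=16: x = 6·20 + 16 = 136.

136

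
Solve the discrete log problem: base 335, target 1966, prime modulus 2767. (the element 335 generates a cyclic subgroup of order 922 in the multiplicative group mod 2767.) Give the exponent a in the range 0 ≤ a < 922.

253

Baby-step giant-step with m = ceil(sqrt(922)) = 31.
Baby table (335^j mod 2767 for j=0..30):
  0:1  1:335  2:1545  3:146  4:1871  5:1443  6:1947  7:2000
  8:386  9:2028  10:1465  11:1016  12:19  13:831  14:1685  15:7
  16:2345  17:2514  18:1022  19:2029  20:1800  21:2561  22:165  23:2702
  24:361  25:1954  26:1578  27:133  28:283  29:727  30:49
Giant step factor: 335^(-31) ≡ 1820 (mod 2767).
Scan 1966·1820^i mod 2767 for i = 0, 1, …:
  i=0: 1966   i=1: 389   i=2: 2395   i=3: 875
  i=4: 1475   i=5: 510   i=6: 1255   i=7: 1325
  i=8: 1443
Match at i=8, j=5: a = 8·31 + 5 = 253.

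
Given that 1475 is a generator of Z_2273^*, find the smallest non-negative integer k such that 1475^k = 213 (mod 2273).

1005

Baby-step giant-step with m = ceil(sqrt(2272)) = 48.
Baby table (1475^j mod 2273 for j=0..47):
  0:1  1:1475  2:364  3:472  4:662  5:1333  6:30  7:1063
  8:1828  9:522  10:1676  11:1349  12:900  13:68  14:288  15:2022
  16:274  17:1829  18:1997  19:2040  20:1821  21:1562  22:1401  23:318
  24:812  25:2102  26:78  27:1400  28:1116  29:448  30:1630  31:1689
  32:67  33:1086  34:1658  35:2075  36:1167  37:664  38:2010  39:758
  40:2007  41:879  42:915  43:1736  44:1202  45:10  46:1112  47:1367
Giant step factor: 1475^(-48) ≡ 1032 (mod 2273).
Scan 213·1032^i mod 2273 for i = 0, 1, …:
  i=0: 213   i=1: 1608   i=2: 166   i=3: 837
  i=4: 44   i=5: 2221   i=6: 888   i=7: 397
  i=8: 564   i=9: 160     …   i=19: 1740
  i=20: 10
Match at i=20, j=45: k = 20·48 + 45 = 1005.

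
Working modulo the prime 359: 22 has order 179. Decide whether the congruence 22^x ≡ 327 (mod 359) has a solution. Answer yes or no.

no

327 ∈ ⟨22⟩ iff 327^179 ≡ 1 (mod 359), since |⟨22⟩| = 179.
327^179 mod 359 = 358.
Since 358 ≠ 1, 327 does not lie in the subgroup.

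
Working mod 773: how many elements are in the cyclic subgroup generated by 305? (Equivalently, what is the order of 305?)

772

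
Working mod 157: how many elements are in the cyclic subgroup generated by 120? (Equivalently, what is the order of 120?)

The order of 120 must divide p − 1 = 156 = 2^2 · 3 · 13.
Divisors: 1, 2, 3, 4, 6, 12, 13, 26, 39, 52, 78, 156.
Check each in increasing order: 120^1 ≡ 120;  120^2 ≡ 113;  120^3 ≡ 58;  120^4 ≡ 52;  120^6 ≡ 67;  120^12 ≡ 93;  120^13 ≡ 13;  120^26 ≡ 12;  120^39 ≡ 156;  120^52 ≡ 144;  120^78 ≡ 1.
Smallest exponent giving 1 is 78.

78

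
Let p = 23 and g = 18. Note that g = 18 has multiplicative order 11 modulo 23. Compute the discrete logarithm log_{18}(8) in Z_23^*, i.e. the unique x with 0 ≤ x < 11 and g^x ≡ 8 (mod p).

6

Successive powers of 18 modulo 23:
  18^0=1  18^1=18  18^2=2  18^3=13  18^4=4  18^5=3
  18^6=8
So 18^6 ≡ 8 (mod 23), giving x = 6.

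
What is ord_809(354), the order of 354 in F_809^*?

The order of 354 must divide p − 1 = 808 = 2^3 · 101.
Divisors: 1, 2, 4, 8, 101, 202, 404, 808.
Check each in increasing order: 354^1 ≡ 354;  354^2 ≡ 730;  354^4 ≡ 578;  354^8 ≡ 776;  354^101 ≡ 1.
Smallest exponent giving 1 is 101.

101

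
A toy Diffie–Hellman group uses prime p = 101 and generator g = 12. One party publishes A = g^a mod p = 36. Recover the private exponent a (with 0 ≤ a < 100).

Baby-step giant-step with m = ceil(sqrt(100)) = 10.
Baby table (12^j mod 101 for j=0..9):
  0:1  1:12  2:43  3:11  4:31  5:69  6:20  7:38
  8:52  9:18
Giant step factor: 12^(-10) ≡ 65 (mod 101).
Scan 36·65^i mod 101 for i = 0, 1, …:
  i=0: 36   i=1: 17   i=2: 95   i=3: 14
  i=4: 1
Match at i=4, j=0: a = 4·10 + 0 = 40.

40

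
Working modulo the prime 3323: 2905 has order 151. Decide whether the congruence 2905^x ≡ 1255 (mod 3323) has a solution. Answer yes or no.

no

1255 ∈ ⟨2905⟩ iff 1255^151 ≡ 1 (mod 3323), since |⟨2905⟩| = 151.
1255^151 mod 3323 = 2185.
Since 2185 ≠ 1, 1255 does not lie in the subgroup.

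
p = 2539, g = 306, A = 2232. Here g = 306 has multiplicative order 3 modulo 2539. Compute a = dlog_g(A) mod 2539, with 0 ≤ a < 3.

2

Successive powers of 306 modulo 2539:
  306^0=1  306^1=306  306^2=2232
So 306^2 ≡ 2232 (mod 2539), giving a = 2.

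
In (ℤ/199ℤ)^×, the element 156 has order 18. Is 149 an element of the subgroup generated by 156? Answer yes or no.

no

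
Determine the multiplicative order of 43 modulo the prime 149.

148

The order of 43 must divide p − 1 = 148 = 2^2 · 37.
Divisors: 1, 2, 4, 37, 74, 148.
Check each in increasing order: 43^1 ≡ 43;  43^2 ≡ 61;  43^4 ≡ 145;  43^37 ≡ 105;  43^74 ≡ 148;  43^148 ≡ 1.
Smallest exponent giving 1 is 148.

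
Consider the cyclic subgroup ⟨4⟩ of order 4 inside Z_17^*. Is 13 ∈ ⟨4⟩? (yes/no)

yes

⟨4⟩ has order 4; its elements mod 17 are {1, 4, 13, 16}.
13 is in this set.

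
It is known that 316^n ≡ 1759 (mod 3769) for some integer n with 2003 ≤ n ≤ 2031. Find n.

2006

Compute 316^2003 mod 3769 = 3324, then multiply by 316 repeatedly:
  316^2003=3324  316^2004=2602  316^2005=590  316^2006=1759
Found 1759 at exponent 2006.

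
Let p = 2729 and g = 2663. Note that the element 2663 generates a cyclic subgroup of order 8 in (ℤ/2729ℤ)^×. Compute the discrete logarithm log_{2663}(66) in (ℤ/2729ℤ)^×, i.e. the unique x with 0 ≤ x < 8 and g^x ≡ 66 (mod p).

5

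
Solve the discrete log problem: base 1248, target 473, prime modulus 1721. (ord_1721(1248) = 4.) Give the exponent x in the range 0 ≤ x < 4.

3

Successive powers of 1248 modulo 1721:
  1248^0=1  1248^1=1248  1248^2=1720  1248^3=473
So 1248^3 ≡ 473 (mod 1721), giving x = 3.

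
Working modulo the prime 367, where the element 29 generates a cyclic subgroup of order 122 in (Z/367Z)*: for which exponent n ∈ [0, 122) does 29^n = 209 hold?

118

Baby-step giant-step with m = ceil(sqrt(122)) = 12.
Baby table (29^j mod 367 for j=0..11):
  0:1  1:29  2:107  3:167  4:72  5:253  6:364  7:280
  8:46  9:233  10:151  11:342
Giant step factor: 29^(-12) ≡ 204 (mod 367).
Scan 209·204^i mod 367 for i = 0, 1, …:
  i=0: 209   i=1: 64   i=2: 211   i=3: 105
  i=4: 134   i=5: 178   i=6: 346   i=7: 120
  i=8: 258   i=9: 151
Match at i=9, j=10: n = 9·12 + 10 = 118.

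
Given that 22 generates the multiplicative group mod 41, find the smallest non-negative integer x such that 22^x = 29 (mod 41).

3

Successive powers of 22 modulo 41:
  22^0=1  22^1=22  22^2=33  22^3=29
So 22^3 ≡ 29 (mod 41), giving x = 3.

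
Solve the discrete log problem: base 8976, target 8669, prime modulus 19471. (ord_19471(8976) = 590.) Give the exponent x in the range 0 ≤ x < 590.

378

Baby-step giant-step with m = ceil(sqrt(590)) = 25.
Baby table (8976^j mod 19471 for j=0..24):
  0:1  1:8976  2:17049  3:9235  4:5313  5:5009  6:2245  7:18106
  8:14490  9:15431  10:11433  11:10438  12:16507  13:11993  14:13480  15:3686
  16:4307  17:9697  18:4902  19:15363  20:4666  21:19366  22:11599  23:1187
  24:3875
Giant step factor: 8976^(-25) ≡ 3035 (mod 19471).
Scan 8669·3035^i mod 19471 for i = 0, 1, …:
  i=0: 8669   i=1: 5094   i=2: 316   i=3: 4981
  i=4: 7839   i=5: 17274   i=6: 10658   i=7: 5699
  i=8: 6217   i=9: 1196     …   i=14: 7028
  i=15: 9235
Match at i=15, j=3: x = 15·25 + 3 = 378.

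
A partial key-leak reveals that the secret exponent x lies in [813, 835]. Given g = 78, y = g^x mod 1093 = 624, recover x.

832

Compute 78^813 mod 1093 = 406, then multiply by 78 repeatedly:
  78^813=406  78^814=1064  78^815=1017  78^816=630  78^817=1048
  78^818=862  78^819=563  78^820=194  78^821=923  78^822=949
  78^823=791  78^824=490  78^825=1058  78^826=549  78^827=195
  78^828=1001  78^829=475  78^830=981  78^831=8  78^832=624
Found 624 at exponent 832.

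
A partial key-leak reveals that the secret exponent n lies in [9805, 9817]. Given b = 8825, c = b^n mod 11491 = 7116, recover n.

Compute 8825^9805 mod 11491 = 618, then multiply by 8825 repeatedly:
  8825^9805=618  8825^9806=7116
Found 7116 at exponent 9806.

9806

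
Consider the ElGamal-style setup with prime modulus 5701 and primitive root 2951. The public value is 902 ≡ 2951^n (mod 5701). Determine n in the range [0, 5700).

2535

Baby-step giant-step with m = ceil(sqrt(5700)) = 76.
Baby table (2951^j mod 5701 for j=0..75):
  0:1  1:2951  2:2974  3:2435  4:2425  5:1420  6:185  7:4340
  8:2894  9:96  10:3947  11:454  12:19  13:4760  14:5197  15:657
  16:467  17:4176  18:3515  19:2646  20:3677  21:1824  22:880  23:2925
  24:361  25:4925  26:1826  27:1081  28:3172  29:5231  30:4074  31:4666
  32:1451  33:450  34:5318  35:4266  36:1158  37:2359  38:488  39:3436
  40:3258  41:2472  42:3293  43:3139  44:4765  45:2849  46:4125  47:1240
  48:4899  49:4914  50:3571  51:2573  52:4892  53:1360  54:5557  55:2631
  56:5020  57:2822  58:4262  59:756  60:1865  61:2150  62:5138  63:3279
  64:1732  65:3036  66:2965  67:4381  68:4164  69:2309  70:1164  71:2962
  72:1229  73:943  74:705  75:5291
Giant step factor: 2951^(-76) ≡ 5477 (mod 5701).
Scan 902·5477^i mod 5701 for i = 0, 1, …:
  i=0: 902   i=1: 3188   i=2: 4214   i=3: 2430
  i=4: 2976   i=5: 393   i=6: 3184   i=7: 5110
  i=8: 1261   i=9: 2586     …   i=32: 5009
  i=33: 1081
Match at i=33, j=27: n = 33·76 + 27 = 2535.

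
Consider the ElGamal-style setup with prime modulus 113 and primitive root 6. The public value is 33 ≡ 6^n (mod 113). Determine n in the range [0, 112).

23

Successive powers of 6 modulo 113:
  6^0=1  6^1=6  6^2=36  6^3=103  6^4=53  6^5=92
  6^6=100  6^7=35  6^8=97  6^9=17  6^10=102  6^11=47
  6^12=56  6^13=110  6^14=95  6^15=5  6^16=30  6^17=67
  6^18=63  6^19=39  6^20=8  6^21=48  6^22=62  6^23=33
So 6^23 ≡ 33 (mod 113), giving n = 23.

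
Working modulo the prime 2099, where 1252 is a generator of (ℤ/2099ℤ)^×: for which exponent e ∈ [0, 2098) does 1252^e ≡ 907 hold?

Baby-step giant-step with m = ceil(sqrt(2098)) = 46.
Baby table (1252^j mod 2099 for j=0..45):
  0:1  1:1252  2:1650  3:384  4:97  5:1801  6:526  7:1565
  8:1013  9:480  10:646  11:677  12:1707  13:382  14:1791  15:600
  16:1857  17:1371  18:1609  19:1527  20:1714  21:750  22:747  23:1189
  24:437  25:1384  26:1093  27:1987  28:409  29:2011  30:1071  31:1730
  32:1891  33:1959  34:1036  35:1989  36:814  37:1113  38:1839  39:1924
  40:1295  41:912  42:2067  43:1916  44:1774  45:306
Giant step factor: 1252^(-46) ≡ 1533 (mod 2099).
Scan 907·1533^i mod 2099 for i = 0, 1, …:
  i=0: 907   i=1: 893   i=2: 421   i=3: 1000
  i=4: 730   i=5: 323   i=6: 1894   i=7: 585
  i=8: 532   i=9: 1144     …   i=17: 67
  i=18: 1959
Match at i=18, j=33: e = 18·46 + 33 = 861.

861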